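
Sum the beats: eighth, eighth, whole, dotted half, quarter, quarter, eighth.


Beat values:
  eighth = 0.5 beats
  eighth = 0.5 beats
  whole = 4 beats
  dotted half = 3 beats
  quarter = 1 beat
  quarter = 1 beat
  eighth = 0.5 beats
Sum = 0.5 + 0.5 + 4 + 3 + 1 + 1 + 0.5
= 10.5 beats


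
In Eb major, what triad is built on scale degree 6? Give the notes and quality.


Step by step:
Eb major scale: Eb F G Ab Bb C D
Diatonic triad on degree 6 stacks scale notes 6, 1, 3: C Eb G
C→Eb = 3 semitones; C→G = 7 semitones → minor triad
= C Eb G (minor)


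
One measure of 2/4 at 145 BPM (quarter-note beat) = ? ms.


Solution.
Quarter-note beat duration = 60000 / 145 ms
Beats per measure (2/4) = 2
One measure = 2 × 60000 / 145 = 120000 / 145 ms
= 827.6 ms


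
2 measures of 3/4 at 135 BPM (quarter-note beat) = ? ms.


Step by step:
Quarter-note beat duration = 60000 / 135 ms
Beats per measure (3/4) = 3
One measure = 3 × 60000 / 135 = 180000 / 135 ms
2 measures = 2 × 180000 / 135 = 360000 / 135
= 2666.7 ms


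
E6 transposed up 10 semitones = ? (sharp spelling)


Working:
E6: chromatic position 4 in octave 6 → absolute = 6×12 + 4 = 76
Transpose up 10: 76 + 10 = 86
86 = 7×12 + 2 → D in octave 7
Result = D7


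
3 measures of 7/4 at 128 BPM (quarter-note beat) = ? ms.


Quarter-note beat duration = 60000 / 128 ms
Beats per measure (7/4) = 7
One measure = 7 × 60000 / 128 = 420000 / 128 ms
3 measures = 3 × 420000 / 128 = 1260000 / 128
= 9843.8 ms


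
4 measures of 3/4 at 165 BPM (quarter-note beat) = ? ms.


Quarter-note beat duration = 60000 / 165 ms
Beats per measure (3/4) = 3
One measure = 3 × 60000 / 165 = 180000 / 165 ms
4 measures = 4 × 180000 / 165 = 720000 / 165
= 4363.6 ms


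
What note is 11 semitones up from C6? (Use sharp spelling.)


Solution.
C6: chromatic position 0 in octave 6 → absolute = 6×12 + 0 = 72
Transpose up 11: 72 + 11 = 83
83 = 6×12 + 11 → B in octave 6
Result = B6


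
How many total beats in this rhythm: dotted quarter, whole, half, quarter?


Beat values:
  dotted quarter = 1.5 beats
  whole = 4 beats
  half = 2 beats
  quarter = 1 beat
Sum = 1.5 + 4 + 2 + 1
= 8.5 beats


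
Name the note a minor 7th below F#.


A 7th spans 7 letter names, so from F we land on G
A minor 7th = 10 semitones below F#
Spell G at that pitch: G#
= G#


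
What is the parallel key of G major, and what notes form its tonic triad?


Parallel keys share the same tonic but differ in mode
G major → parallel is G minor
Tonic triad of G minor = G Bb D
= G minor; triad = G Bb D


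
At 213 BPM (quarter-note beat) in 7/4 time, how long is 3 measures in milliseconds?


Quarter-note beat duration = 60000 / 213 ms
Beats per measure (7/4) = 7
One measure = 7 × 60000 / 213 = 420000 / 213 ms
3 measures = 3 × 420000 / 213 = 1260000 / 213
= 5915.5 ms


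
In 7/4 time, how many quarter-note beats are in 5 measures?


Time signature 7/4: the bottom number 4 means the quarter note gets one count
The top number 7 means 7 quarter-note beats per measure
Total = 7 × 5 measures
= 35 quarter-note beats


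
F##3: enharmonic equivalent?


Reasoning:
Enharmonic notes sound the same pitch but are spelled with different letter names
F## and G name the same pitch class
= G3


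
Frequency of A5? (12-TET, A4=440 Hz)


Reasoning:
f = 440 × 2^(n/12) where n = semitones from A4
A5: 12 semitones from A4
f = 440 × 2^(12/12)
f = 880.00 Hz


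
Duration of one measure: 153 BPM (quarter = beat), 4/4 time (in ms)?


Solution.
Quarter-note beat duration = 60000 / 153 ms
Beats per measure (4/4) = 4
One measure = 4 × 60000 / 153 = 240000 / 153 ms
= 1568.6 ms


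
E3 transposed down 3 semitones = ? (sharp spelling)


Step by step:
E3: chromatic position 4 in octave 3 → absolute = 3×12 + 4 = 40
Transpose down 3: 40 - 3 = 37
37 = 3×12 + 1 → C# in octave 3
Result = C#3


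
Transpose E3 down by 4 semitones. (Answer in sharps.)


Reasoning:
E3: chromatic position 4 in octave 3 → absolute = 3×12 + 4 = 40
Transpose down 4: 40 - 4 = 36
36 = 3×12 + 0 → C in octave 3
Result = C3


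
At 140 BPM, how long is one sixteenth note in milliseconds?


Let's work it out.
One quarter-note beat = 60000 / BPM = 60000 / 140 ms
Sixteenth note = 1/4 × quarter note
Duration = 1/4 × 60000 / 140 = 15000 / 140
= 107.1 ms


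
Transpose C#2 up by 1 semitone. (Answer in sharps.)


Solution.
C#2: chromatic position 1 in octave 2 → absolute = 2×12 + 1 = 25
Transpose up 1: 25 + 1 = 26
26 = 2×12 + 2 → D in octave 2
Result = D2


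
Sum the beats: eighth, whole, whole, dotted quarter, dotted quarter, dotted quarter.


Beat values:
  eighth = 0.5 beats
  whole = 4 beats
  whole = 4 beats
  dotted quarter = 1.5 beats
  dotted quarter = 1.5 beats
  dotted quarter = 1.5 beats
Sum = 0.5 + 4 + 4 + 1.5 + 1.5 + 1.5
= 13 beats


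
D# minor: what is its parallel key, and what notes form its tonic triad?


Parallel keys share the same tonic but differ in mode
D# minor → parallel is D# major
Tonic triad of D# major = D# F## A#
= D# major; triad = D# F## A#


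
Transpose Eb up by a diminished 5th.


Step by step:
diminished 5th: 5 letter names, 6 semitones
Letter: E + 4 → B
Pitch: Eb + 6 semitones, spelled as a B → Bbb
= Bbb


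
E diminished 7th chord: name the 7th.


Step by step:
Diminished 7th chord = root + minor 3rd + diminished 5th + diminished 7th
Seventh chords stack in thirds, so the letter names are E-G-B-D
Root: E
Minor 3rd above E: G
Diminished 5th above E: Bb
Diminished 7th above E: Db
The 7th = Db


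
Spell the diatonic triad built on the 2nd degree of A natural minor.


Reasoning:
A natural minor scale: A B C D E F G
Diatonic triad on degree 2 stacks scale notes 2, 4, 6: B D F
B→D = 3 semitones; B→F = 6 semitones → diminished triad
= B D F (diminished)


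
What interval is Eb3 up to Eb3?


Let's work it out.
Letter names: E → E spans 1 letter name → a unison
Semitones: Eb3 → Eb3 = 0 half-steps
A unison of 0 semitones is a perfect unison
= perfect unison


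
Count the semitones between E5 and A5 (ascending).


Let's work it out.
Absolute semitone position = octave×12 + chromatic position
E5: 5×12 + 4 = 64
A5: 5×12 + 9 = 69
Difference = 69 - 64 = 5
= 5 semitones


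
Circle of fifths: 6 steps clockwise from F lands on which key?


Reasoning:
Each clockwise step on the circle of fifths moves up a perfect 5th
From F: F → C → G → D → A → E → B
= B


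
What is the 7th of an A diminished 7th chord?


Diminished 7th chord = root + minor 3rd + diminished 5th + diminished 7th
Seventh chords stack in thirds, so the letter names are A-C-E-G
Root: A
Minor 3rd above A: C
Diminished 5th above A: Eb
Diminished 7th above A: Gb
The 7th = Gb


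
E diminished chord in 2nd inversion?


Let's work it out.
Root position: E G Bb
2nd inversion: move root and 3rd up an octave
Bass note: Bb
Notes (bottom to top) = Bb E G


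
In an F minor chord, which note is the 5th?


Let's work it out.
Minor triad = root + minor 3rd (3 semitones) + perfect 5th (7 semitones)
A triad on F stacks thirds, so the chord tones use letter names F-A-C
Root: F
Minor 3rd above F: Ab
Perfect 5th above F: C
The 5th = C


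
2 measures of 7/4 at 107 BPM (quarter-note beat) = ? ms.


Solution.
Quarter-note beat duration = 60000 / 107 ms
Beats per measure (7/4) = 7
One measure = 7 × 60000 / 107 = 420000 / 107 ms
2 measures = 2 × 420000 / 107 = 840000 / 107
= 7850.5 ms


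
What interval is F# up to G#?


Letter names: F → G spans 2 letter names → a 2nd
Semitones: F# → G# = 2 half-steps
A 2nd of 2 semitones is a major 2nd
= major 2nd


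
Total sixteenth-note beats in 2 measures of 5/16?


Working:
Time signature 5/16: the bottom number 16 means the sixteenth note gets one count
The top number 5 means 5 sixteenth-note beats per measure
Total = 5 × 2 measures
= 10 sixteenth-note beats


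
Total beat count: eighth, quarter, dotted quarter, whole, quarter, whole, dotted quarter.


Step by step:
Beat values:
  eighth = 0.5 beats
  quarter = 1 beat
  dotted quarter = 1.5 beats
  whole = 4 beats
  quarter = 1 beat
  whole = 4 beats
  dotted quarter = 1.5 beats
Sum = 0.5 + 1 + 1.5 + 4 + 1 + 4 + 1.5
= 13.5 beats


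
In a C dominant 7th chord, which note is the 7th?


Solution.
Dominant 7th chord = root + major 3rd + perfect 5th + minor 7th
Seventh chords stack in thirds, so the letter names are C-E-G-B
Root: C
Major 3rd above C: E
Perfect 5th above C: G
Minor 7th above C: Bb
The 7th = Bb


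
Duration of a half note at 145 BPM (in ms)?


One quarter-note beat = 60000 / BPM = 60000 / 145 ms
Half note = 2 × quarter note
Duration = 2 × 60000 / 145 = 120000 / 145
= 827.6 ms


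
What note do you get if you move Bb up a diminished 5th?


diminished 5th: 5 letter names, 6 semitones
Letter: B + 4 → F
Pitch: Bb + 6 semitones, spelled as an F → Fb
= Fb


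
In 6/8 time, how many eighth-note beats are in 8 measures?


Solution.
Time signature 6/8: the bottom number 8 means the eighth note gets one count
The top number 6 means 6 eighth-note beats per measure
Total = 6 × 8 measures
= 48 eighth-note beats


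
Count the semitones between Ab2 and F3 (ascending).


Working:
Absolute semitone position = octave×12 + chromatic position
Ab2: 2×12 + 8 = 32
F3: 3×12 + 5 = 41
Difference = 41 - 32 = 9
= 9 semitones


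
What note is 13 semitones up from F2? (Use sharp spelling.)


F2: chromatic position 5 in octave 2 → absolute = 2×12 + 5 = 29
Transpose up 13: 29 + 13 = 42
42 = 3×12 + 6 → F# in octave 3
Result = F#3


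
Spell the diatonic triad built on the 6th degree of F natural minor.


Step by step:
F natural minor scale: F G Ab Bb C Db Eb
Diatonic triad on degree 6 stacks scale notes 6, 1, 3: Db F Ab
Db→F = 4 semitones; Db→Ab = 7 semitones → major triad
= Db F Ab (major)


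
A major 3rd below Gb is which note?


A 3rd spans 3 letter names, so from G we land on E
A major 3rd = 4 semitones below Gb
Spell E at that pitch: Ebb
= Ebb


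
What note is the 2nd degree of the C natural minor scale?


Reasoning:
Natural minor scale pattern: W-H-W-W-H-W-W (2-1-2-2-1-2-2 semitones)
Starting from C:
  C + 2 semitones → D
  D + 1 semitone → Eb
  Eb + 2 semitones → F
  F + 2 semitones → G
  G + 1 semitone → Ab
  Ab + 2 semitones → Bb
  Bb + 2 semitones → C
Scale: C D Eb F G Ab Bb
Degree 2 = D


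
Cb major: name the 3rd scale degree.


Let's work it out.
Major scale pattern: W-W-H-W-W-W-H (2-2-1-2-2-2-1 semitones)
Starting from Cb:
  Cb + 2 semitones → Db
  Db + 2 semitones → Eb
  Eb + 1 semitone → Fb
  Fb + 2 semitones → Gb
  Gb + 2 semitones → Ab
  Ab + 2 semitones → Bb
  Bb + 1 semitone → Cb
Scale: Cb Db Eb Fb Gb Ab Bb
Degree 3 = Eb


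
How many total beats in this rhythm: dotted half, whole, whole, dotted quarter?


Working:
Beat values:
  dotted half = 3 beats
  whole = 4 beats
  whole = 4 beats
  dotted quarter = 1.5 beats
Sum = 3 + 4 + 4 + 1.5
= 12.5 beats


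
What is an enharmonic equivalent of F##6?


Solution.
Enharmonic notes sound the same pitch but are spelled with different letter names
F## and G name the same pitch class
= G6


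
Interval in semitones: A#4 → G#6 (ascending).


Absolute semitone position = octave×12 + chromatic position
A#4: 4×12 + 10 = 58
G#6: 6×12 + 8 = 80
Difference = 80 - 58 = 22
= 22 semitones


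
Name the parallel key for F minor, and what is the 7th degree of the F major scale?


Working:
Parallel keys share the same tonic but differ in mode
F minor → parallel is F major
F major scale: F G A Bb C D E
= F major; 7th degree = E


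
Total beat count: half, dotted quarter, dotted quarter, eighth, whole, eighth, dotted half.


Beat values:
  half = 2 beats
  dotted quarter = 1.5 beats
  dotted quarter = 1.5 beats
  eighth = 0.5 beats
  whole = 4 beats
  eighth = 0.5 beats
  dotted half = 3 beats
Sum = 2 + 1.5 + 1.5 + 0.5 + 4 + 0.5 + 3
= 13 beats


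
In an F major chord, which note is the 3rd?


Major triad = root + major 3rd (4 semitones) + perfect 5th (7 semitones)
A triad on F stacks thirds, so the chord tones use letter names F-A-C
Root: F
Major 3rd above F: A
Perfect 5th above F: C
The 3rd = A


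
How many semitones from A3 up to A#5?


Step by step:
Absolute semitone position = octave×12 + chromatic position
A3: 3×12 + 9 = 45
A#5: 5×12 + 10 = 70
Difference = 70 - 45 = 25
= 25 semitones


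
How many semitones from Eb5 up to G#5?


Solution.
Absolute semitone position = octave×12 + chromatic position
Eb5: 5×12 + 3 = 63
G#5: 5×12 + 8 = 68
Difference = 68 - 63 = 5
= 5 semitones


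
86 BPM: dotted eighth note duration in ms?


Step by step:
One quarter-note beat = 60000 / BPM = 60000 / 86 ms
Dotted eighth note = 3/4 × quarter note
Duration = 3/4 × 60000 / 86 = 45000 / 86
= 523.3 ms


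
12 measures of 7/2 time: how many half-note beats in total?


Working:
Time signature 7/2: the bottom number 2 means the half note gets one count
The top number 7 means 7 half-note beats per measure
Total = 7 × 12 measures
= 84 half-note beats


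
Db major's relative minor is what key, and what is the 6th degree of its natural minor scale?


Reasoning:
The relative minor shares the major's key signature and starts on its 6th degree
6th degree = a major 6th above the tonic; a major 6th above Db is Bb
→ relative minor of Db major is Bb minor
Bb natural minor scale: Bb C Db Eb F Gb Ab
= Bb minor; 6th degree = Gb


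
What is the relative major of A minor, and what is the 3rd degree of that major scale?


Let's work it out.
The relative major shares the key signature and is a minor 3rd above the minor tonic
A minor 3rd above A is C
→ relative major of A minor is C major
C major scale: C D E F G A B
= C major; 3rd degree = E


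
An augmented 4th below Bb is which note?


Let's work it out.
A 4th spans 4 letter names, so from B we land on F
An augmented 4th = 6 semitones below Bb
Spell F at that pitch: Fb
= Fb


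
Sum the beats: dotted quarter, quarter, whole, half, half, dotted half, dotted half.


Beat values:
  dotted quarter = 1.5 beats
  quarter = 1 beat
  whole = 4 beats
  half = 2 beats
  half = 2 beats
  dotted half = 3 beats
  dotted half = 3 beats
Sum = 1.5 + 1 + 4 + 2 + 2 + 3 + 3
= 16.5 beats


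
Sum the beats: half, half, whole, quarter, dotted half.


Working:
Beat values:
  half = 2 beats
  half = 2 beats
  whole = 4 beats
  quarter = 1 beat
  dotted half = 3 beats
Sum = 2 + 2 + 4 + 1 + 3
= 12 beats


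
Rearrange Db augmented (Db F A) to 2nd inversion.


Reasoning:
Root position: Db F A
2nd inversion: move root and 3rd up an octave
Bass note: A
Notes (bottom to top) = A Db F


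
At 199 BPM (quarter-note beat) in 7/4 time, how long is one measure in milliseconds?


Step by step:
Quarter-note beat duration = 60000 / 199 ms
Beats per measure (7/4) = 7
One measure = 7 × 60000 / 199 = 420000 / 199 ms
= 2110.6 ms


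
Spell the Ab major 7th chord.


Working:
Major 7th chord = root + major 3rd + perfect 5th + major 7th
Seventh chords stack in thirds, so the letter names are A-C-E-G
Root: Ab
Major 3rd above Ab: C
Perfect 5th above Ab: Eb
Major 7th above Ab: G
Chord = Ab C Eb G


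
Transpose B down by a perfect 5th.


Reasoning:
perfect 5th: 5 letter names, 7 semitones
Letter: B - 4 → E
Pitch: B - 7 semitones, spelled as an E → E
= E


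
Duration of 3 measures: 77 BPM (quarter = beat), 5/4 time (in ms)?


Solution.
Quarter-note beat duration = 60000 / 77 ms
Beats per measure (5/4) = 5
One measure = 5 × 60000 / 77 = 300000 / 77 ms
3 measures = 3 × 300000 / 77 = 900000 / 77
= 11688.3 ms


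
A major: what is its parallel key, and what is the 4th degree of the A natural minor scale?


Step by step:
Parallel keys share the same tonic but differ in mode
A major → parallel is A minor
A natural minor scale: A B C D E F G
= A minor; 4th degree = D


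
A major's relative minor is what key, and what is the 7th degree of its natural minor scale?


Working:
The relative minor shares the major's key signature and starts on its 6th degree
6th degree = a major 6th above the tonic; a major 6th above A is F#
→ relative minor of A major is F# minor
F# natural minor scale: F# G# A B C# D E
= F# minor; 7th degree = E


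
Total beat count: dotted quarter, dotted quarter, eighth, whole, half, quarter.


Solution.
Beat values:
  dotted quarter = 1.5 beats
  dotted quarter = 1.5 beats
  eighth = 0.5 beats
  whole = 4 beats
  half = 2 beats
  quarter = 1 beat
Sum = 1.5 + 1.5 + 0.5 + 4 + 2 + 1
= 10.5 beats


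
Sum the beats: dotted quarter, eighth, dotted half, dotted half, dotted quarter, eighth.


Beat values:
  dotted quarter = 1.5 beats
  eighth = 0.5 beats
  dotted half = 3 beats
  dotted half = 3 beats
  dotted quarter = 1.5 beats
  eighth = 0.5 beats
Sum = 1.5 + 0.5 + 3 + 3 + 1.5 + 0.5
= 10 beats


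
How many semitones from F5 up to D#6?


Absolute semitone position = octave×12 + chromatic position
F5: 5×12 + 5 = 65
D#6: 6×12 + 3 = 75
Difference = 75 - 65 = 10
= 10 semitones


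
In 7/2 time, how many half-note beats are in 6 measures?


Let's work it out.
Time signature 7/2: the bottom number 2 means the half note gets one count
The top number 7 means 7 half-note beats per measure
Total = 7 × 6 measures
= 42 half-note beats


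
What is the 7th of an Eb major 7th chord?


Major 7th chord = root + major 3rd + perfect 5th + major 7th
Seventh chords stack in thirds, so the letter names are E-G-B-D
Root: Eb
Major 3rd above Eb: G
Perfect 5th above Eb: Bb
Major 7th above Eb: D
The 7th = D


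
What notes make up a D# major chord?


Step by step:
Major triad = root + major 3rd (4 semitones) + perfect 5th (7 semitones)
A triad on D# stacks thirds, so the chord tones use letter names D-F-A
Root: D#
Major 3rd above D#: F##
Perfect 5th above D#: A#
Chord = D# F## A#


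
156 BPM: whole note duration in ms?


One quarter-note beat = 60000 / BPM = 60000 / 156 ms
Whole note = 4 × quarter note
Duration = 4 × 60000 / 156 = 240000 / 156
= 1538.5 ms


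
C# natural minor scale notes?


Step by step:
Natural minor scale pattern: W-H-W-W-H-W-W (2-1-2-2-1-2-2 semitones)
Starting from C#:
  C# + 2 semitones → D#
  D# + 1 semitone → E
  E + 2 semitones → F#
  F# + 2 semitones → G#
  G# + 1 semitone → A
  A + 2 semitones → B
  B + 2 semitones → C#
Scale = C# D# E F# G# A B


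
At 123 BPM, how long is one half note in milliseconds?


Let's work it out.
One quarter-note beat = 60000 / BPM = 60000 / 123 ms
Half note = 2 × quarter note
Duration = 2 × 60000 / 123 = 120000 / 123
= 975.6 ms


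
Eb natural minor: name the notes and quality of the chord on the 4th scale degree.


Let's work it out.
Eb natural minor scale: Eb F Gb Ab Bb Cb Db
Diatonic triad on degree 4 stacks scale notes 4, 6, 1: Ab Cb Eb
Ab→Cb = 3 semitones; Ab→Eb = 7 semitones → minor triad
= Ab Cb Eb (minor)


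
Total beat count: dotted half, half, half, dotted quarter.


Reasoning:
Beat values:
  dotted half = 3 beats
  half = 2 beats
  half = 2 beats
  dotted quarter = 1.5 beats
Sum = 3 + 2 + 2 + 1.5
= 8.5 beats


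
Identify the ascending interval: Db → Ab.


Step by step:
Letter names: D → A spans 5 letter names → a 5th
Semitones: Db → Ab = 7 half-steps
A 5th of 7 semitones is a perfect 5th
= perfect 5th


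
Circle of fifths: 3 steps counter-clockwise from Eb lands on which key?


Reasoning:
Each counter-clockwise step moves down a perfect 5th (= up a perfect 4th)
From Eb: Eb → Ab → Db → F#/Gb
= F#/Gb


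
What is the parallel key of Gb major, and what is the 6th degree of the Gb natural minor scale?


Let's work it out.
Parallel keys share the same tonic but differ in mode
Gb major → parallel is Gb minor
Gb natural minor scale: Gb Ab Bbb Cb Db Ebb Fb
= Gb minor; 6th degree = Ebb


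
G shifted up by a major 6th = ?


Working:
major 6th: 6 letter names, 9 semitones
Letter: G + 5 → E
Pitch: G + 9 semitones, spelled as an E → E
= E


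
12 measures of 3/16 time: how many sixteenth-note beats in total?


Let's work it out.
Time signature 3/16: the bottom number 16 means the sixteenth note gets one count
The top number 3 means 3 sixteenth-note beats per measure
Total = 3 × 12 measures
= 36 sixteenth-note beats


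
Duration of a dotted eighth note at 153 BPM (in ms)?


One quarter-note beat = 60000 / BPM = 60000 / 153 ms
Dotted eighth note = 3/4 × quarter note
Duration = 3/4 × 60000 / 153 = 45000 / 153
= 294.1 ms


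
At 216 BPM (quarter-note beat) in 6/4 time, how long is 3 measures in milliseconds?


Working:
Quarter-note beat duration = 60000 / 216 ms
Beats per measure (6/4) = 6
One measure = 6 × 60000 / 216 = 360000 / 216 ms
3 measures = 3 × 360000 / 216 = 1080000 / 216
= 5000.0 ms


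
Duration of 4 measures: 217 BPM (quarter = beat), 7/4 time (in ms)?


Solution.
Quarter-note beat duration = 60000 / 217 ms
Beats per measure (7/4) = 7
One measure = 7 × 60000 / 217 = 420000 / 217 ms
4 measures = 4 × 420000 / 217 = 1680000 / 217
= 7741.9 ms


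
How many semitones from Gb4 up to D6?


Reasoning:
Absolute semitone position = octave×12 + chromatic position
Gb4: 4×12 + 6 = 54
D6: 6×12 + 2 = 74
Difference = 74 - 54 = 20
= 20 semitones


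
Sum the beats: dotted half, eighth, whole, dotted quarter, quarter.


Solution.
Beat values:
  dotted half = 3 beats
  eighth = 0.5 beats
  whole = 4 beats
  dotted quarter = 1.5 beats
  quarter = 1 beat
Sum = 3 + 0.5 + 4 + 1.5 + 1
= 10 beats


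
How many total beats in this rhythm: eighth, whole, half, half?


Let's work it out.
Beat values:
  eighth = 0.5 beats
  whole = 4 beats
  half = 2 beats
  half = 2 beats
Sum = 0.5 + 4 + 2 + 2
= 8.5 beats


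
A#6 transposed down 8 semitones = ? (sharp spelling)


A#6: chromatic position 10 in octave 6 → absolute = 6×12 + 10 = 82
Transpose down 8: 82 - 8 = 74
74 = 6×12 + 2 → D in octave 6
Result = D6


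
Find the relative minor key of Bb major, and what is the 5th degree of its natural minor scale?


Working:
The relative minor shares the major's key signature and starts on its 6th degree
6th degree = a major 6th above the tonic; a major 6th above Bb is G
→ relative minor of Bb major is G minor
G natural minor scale: G A Bb C D Eb F
= G minor; 5th degree = D


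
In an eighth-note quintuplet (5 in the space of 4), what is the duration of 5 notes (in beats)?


Let's work it out.
Quintuplet: 5 notes occupy the space of 4 eighth notes
Space = 4 × 1/2 = 2 beats
Each quintuplet note = 2 / 5 = 2/5 beats
5 notes = 5 × 2/5 = 2
= 2 beats


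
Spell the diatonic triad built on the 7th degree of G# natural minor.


Let's work it out.
G# natural minor scale: G# A# B C# D# E F#
Diatonic triad on degree 7 stacks scale notes 7, 2, 4: F# A# C#
F#→A# = 4 semitones; F#→C# = 7 semitones → major triad
= F# A# C# (major)


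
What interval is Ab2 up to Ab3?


Working:
Letter names: A → A spans 8 letter names → an octave
Semitones: Ab2 → Ab3 = 12 half-steps
An octave of 12 semitones is a perfect octave
= perfect octave


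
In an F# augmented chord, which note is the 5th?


Augmented triad = root + major 3rd (4 semitones) + augmented 5th (8 semitones)
A triad on F# stacks thirds, so the chord tones use letter names F-A-C
Root: F#
Major 3rd above F#: A#
Augmented 5th above F#: C##
The 5th = C##


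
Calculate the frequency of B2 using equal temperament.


Step by step:
f = 440 × 2^(n/12) where n = semitones from A4
B2: -22 semitones from A4
f = 440 × 2^(-22/12)
f = 123.47 Hz


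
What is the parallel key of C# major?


Solution.
Parallel keys share the same tonic but differ in mode
C# major → parallel is C# minor
= C# minor


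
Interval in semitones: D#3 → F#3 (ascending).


Let's work it out.
Absolute semitone position = octave×12 + chromatic position
D#3: 3×12 + 3 = 39
F#3: 3×12 + 6 = 42
Difference = 42 - 39 = 3
= 3 semitones


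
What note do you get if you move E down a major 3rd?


Working:
major 3rd: 3 letter names, 4 semitones
Letter: E - 2 → C
Pitch: E - 4 semitones, spelled as a C → C
= C


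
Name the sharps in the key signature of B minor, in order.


Reasoning:
Sharp minor keys follow the circle of fifths: A(0), E(1), B(2), F#(3), C#(4), G#(5), D#(6), A#(7)
B minor has 2 sharps
Order of sharps: F# C# G# D# A# E# B# → first 2: F#, C#
= F#, C#


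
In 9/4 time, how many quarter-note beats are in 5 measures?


Solution.
Time signature 9/4: the bottom number 4 means the quarter note gets one count
The top number 9 means 9 quarter-note beats per measure
Total = 9 × 5 measures
= 45 quarter-note beats


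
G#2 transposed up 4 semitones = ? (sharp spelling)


Working:
G#2: chromatic position 8 in octave 2 → absolute = 2×12 + 8 = 32
Transpose up 4: 32 + 4 = 36
36 = 3×12 + 0 → C in octave 3
Result = C3


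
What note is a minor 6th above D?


Reasoning:
A 6th spans 6 letter names, so from D we land on B
A minor 6th = 8 semitones above D
Spell B at that pitch: Bb
= Bb


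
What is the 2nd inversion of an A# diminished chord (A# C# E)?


Working:
Root position: A# C# E
2nd inversion: move root and 3rd up an octave
Bass note: E
Notes (bottom to top) = E A# C#


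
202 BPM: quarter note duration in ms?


One quarter-note beat = 60000 / BPM = 60000 / 202 ms
Duration = 60000 / 202
= 297.0 ms


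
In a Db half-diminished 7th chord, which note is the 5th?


Half-diminished 7th chord = root + minor 3rd + diminished 5th + minor 7th
Seventh chords stack in thirds, so the letter names are D-F-A-C
Root: Db
Minor 3rd above Db: Fb
Diminished 5th above Db: Abb
Minor 7th above Db: Cb
The 5th = Abb


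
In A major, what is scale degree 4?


Major scale pattern: W-W-H-W-W-W-H (2-2-1-2-2-2-1 semitones)
Starting from A:
  A + 2 semitones → B
  B + 2 semitones → C#
  C# + 1 semitone → D
  D + 2 semitones → E
  E + 2 semitones → F#
  F# + 2 semitones → G#
  G# + 1 semitone → A
Scale: A B C# D E F# G#
Degree 4 = D


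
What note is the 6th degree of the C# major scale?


Let's work it out.
Major scale pattern: W-W-H-W-W-W-H (2-2-1-2-2-2-1 semitones)
Starting from C#:
  C# + 2 semitones → D#
  D# + 2 semitones → E#
  E# + 1 semitone → F#
  F# + 2 semitones → G#
  G# + 2 semitones → A#
  A# + 2 semitones → B#
  B# + 1 semitone → C#
Scale: C# D# E# F# G# A# B#
Degree 6 = A#


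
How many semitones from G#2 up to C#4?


Absolute semitone position = octave×12 + chromatic position
G#2: 2×12 + 8 = 32
C#4: 4×12 + 1 = 49
Difference = 49 - 32 = 17
= 17 semitones


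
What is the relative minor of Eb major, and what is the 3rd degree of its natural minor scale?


The relative minor shares the major's key signature and starts on its 6th degree
6th degree = a major 6th above the tonic; a major 6th above Eb is C
→ relative minor of Eb major is C minor
C natural minor scale: C D Eb F G Ab Bb
= C minor; 3rd degree = Eb


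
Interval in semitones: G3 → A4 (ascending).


Let's work it out.
Absolute semitone position = octave×12 + chromatic position
G3: 3×12 + 7 = 43
A4: 4×12 + 9 = 57
Difference = 57 - 43 = 14
= 14 semitones


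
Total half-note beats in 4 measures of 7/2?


Working:
Time signature 7/2: the bottom number 2 means the half note gets one count
The top number 7 means 7 half-note beats per measure
Total = 7 × 4 measures
= 28 half-note beats


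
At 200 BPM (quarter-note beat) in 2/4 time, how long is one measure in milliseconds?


Solution.
Quarter-note beat duration = 60000 / 200 ms
Beats per measure (2/4) = 2
One measure = 2 × 60000 / 200 = 120000 / 200 ms
= 600.0 ms


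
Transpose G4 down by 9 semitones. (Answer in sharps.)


Step by step:
G4: chromatic position 7 in octave 4 → absolute = 4×12 + 7 = 55
Transpose down 9: 55 - 9 = 46
46 = 3×12 + 10 → A# in octave 3
Result = A#3


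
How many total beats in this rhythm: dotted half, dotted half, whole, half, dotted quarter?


Let's work it out.
Beat values:
  dotted half = 3 beats
  dotted half = 3 beats
  whole = 4 beats
  half = 2 beats
  dotted quarter = 1.5 beats
Sum = 3 + 3 + 4 + 2 + 1.5
= 13.5 beats


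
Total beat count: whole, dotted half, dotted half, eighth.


Beat values:
  whole = 4 beats
  dotted half = 3 beats
  dotted half = 3 beats
  eighth = 0.5 beats
Sum = 4 + 3 + 3 + 0.5
= 10.5 beats


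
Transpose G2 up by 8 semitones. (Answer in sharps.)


Reasoning:
G2: chromatic position 7 in octave 2 → absolute = 2×12 + 7 = 31
Transpose up 8: 31 + 8 = 39
39 = 3×12 + 3 → D# in octave 3
Result = D#3


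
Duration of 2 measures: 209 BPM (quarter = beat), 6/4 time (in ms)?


Working:
Quarter-note beat duration = 60000 / 209 ms
Beats per measure (6/4) = 6
One measure = 6 × 60000 / 209 = 360000 / 209 ms
2 measures = 2 × 360000 / 209 = 720000 / 209
= 3445.0 ms


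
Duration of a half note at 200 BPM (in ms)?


Working:
One quarter-note beat = 60000 / BPM = 60000 / 200 ms
Half note = 2 × quarter note
Duration = 2 × 60000 / 200 = 120000 / 200
= 600.0 ms


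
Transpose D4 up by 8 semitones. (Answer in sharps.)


Reasoning:
D4: chromatic position 2 in octave 4 → absolute = 4×12 + 2 = 50
Transpose up 8: 50 + 8 = 58
58 = 4×12 + 10 → A# in octave 4
Result = A#4


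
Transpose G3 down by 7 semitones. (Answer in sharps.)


Let's work it out.
G3: chromatic position 7 in octave 3 → absolute = 3×12 + 7 = 43
Transpose down 7: 43 - 7 = 36
36 = 3×12 + 0 → C in octave 3
Result = C3


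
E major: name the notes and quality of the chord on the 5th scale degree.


Let's work it out.
E major scale: E F# G# A B C# D#
Diatonic triad on degree 5 stacks scale notes 5, 7, 2: B D# F#
B→D# = 4 semitones; B→F# = 7 semitones → major triad
= B D# F# (major)


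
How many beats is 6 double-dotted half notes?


Let's work it out.
Base half note = 2 beats
Dot 1 adds half the previous value: +1
Dot 2 adds half the previous value: +1/2
One double-dotted half = 2 + 1 + 1/2 = 7/2
6 of them = 6 × 7/2 = 21
= 21 beats


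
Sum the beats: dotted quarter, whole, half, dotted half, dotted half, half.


Beat values:
  dotted quarter = 1.5 beats
  whole = 4 beats
  half = 2 beats
  dotted half = 3 beats
  dotted half = 3 beats
  half = 2 beats
Sum = 1.5 + 4 + 2 + 3 + 3 + 2
= 15.5 beats


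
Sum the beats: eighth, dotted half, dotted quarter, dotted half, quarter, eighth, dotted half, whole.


Solution.
Beat values:
  eighth = 0.5 beats
  dotted half = 3 beats
  dotted quarter = 1.5 beats
  dotted half = 3 beats
  quarter = 1 beat
  eighth = 0.5 beats
  dotted half = 3 beats
  whole = 4 beats
Sum = 0.5 + 3 + 1.5 + 3 + 1 + 0.5 + 3 + 4
= 16.5 beats


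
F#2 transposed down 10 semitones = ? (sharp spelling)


Reasoning:
F#2: chromatic position 6 in octave 2 → absolute = 2×12 + 6 = 30
Transpose down 10: 30 - 10 = 20
20 = 1×12 + 8 → G# in octave 1
Result = G#1


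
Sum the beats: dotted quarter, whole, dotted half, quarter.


Reasoning:
Beat values:
  dotted quarter = 1.5 beats
  whole = 4 beats
  dotted half = 3 beats
  quarter = 1 beat
Sum = 1.5 + 4 + 3 + 1
= 9.5 beats


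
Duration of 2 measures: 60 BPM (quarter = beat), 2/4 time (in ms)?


Reasoning:
Quarter-note beat duration = 60000 / 60 ms
Beats per measure (2/4) = 2
One measure = 2 × 60000 / 60 = 120000 / 60 ms
2 measures = 2 × 120000 / 60 = 240000 / 60
= 4000.0 ms


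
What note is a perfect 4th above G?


Reasoning:
A 4th spans 4 letter names, so from G we land on C
A perfect 4th = 5 semitones above G
Spell C at that pitch: C
= C


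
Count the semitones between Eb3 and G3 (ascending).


Reasoning:
Absolute semitone position = octave×12 + chromatic position
Eb3: 3×12 + 3 = 39
G3: 3×12 + 7 = 43
Difference = 43 - 39 = 4
= 4 semitones


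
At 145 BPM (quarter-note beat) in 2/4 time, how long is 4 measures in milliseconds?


Let's work it out.
Quarter-note beat duration = 60000 / 145 ms
Beats per measure (2/4) = 2
One measure = 2 × 60000 / 145 = 120000 / 145 ms
4 measures = 4 × 120000 / 145 = 480000 / 145
= 3310.3 ms


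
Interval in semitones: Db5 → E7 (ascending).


Solution.
Absolute semitone position = octave×12 + chromatic position
Db5: 5×12 + 1 = 61
E7: 7×12 + 4 = 88
Difference = 88 - 61 = 27
= 27 semitones


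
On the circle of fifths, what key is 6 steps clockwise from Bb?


Let's work it out.
Each clockwise step on the circle of fifths moves up a perfect 5th
From Bb: Bb → F → C → G → D → A → E
= E


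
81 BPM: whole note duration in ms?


One quarter-note beat = 60000 / BPM = 60000 / 81 ms
Whole note = 4 × quarter note
Duration = 4 × 60000 / 81 = 240000 / 81
= 2963.0 ms


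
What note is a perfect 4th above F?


Let's work it out.
A 4th spans 4 letter names, so from F we land on B
A perfect 4th = 5 semitones above F
Spell B at that pitch: Bb
= Bb


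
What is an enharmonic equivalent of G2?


Enharmonic notes sound the same pitch but are spelled with different letter names
G and Abb name the same pitch class
= Abb2


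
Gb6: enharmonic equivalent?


Let's work it out.
Enharmonic notes sound the same pitch but are spelled with different letter names
Gb and F# name the same pitch class
= F#6


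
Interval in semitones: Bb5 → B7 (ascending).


Step by step:
Absolute semitone position = octave×12 + chromatic position
Bb5: 5×12 + 10 = 70
B7: 7×12 + 11 = 95
Difference = 95 - 70 = 25
= 25 semitones


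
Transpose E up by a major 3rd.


Let's work it out.
major 3rd: 3 letter names, 4 semitones
Letter: E + 2 → G
Pitch: E + 4 semitones, spelled as a G → G#
= G#


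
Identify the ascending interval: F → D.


Let's work it out.
Letter names: F → D spans 6 letter names → a 6th
Semitones: F → D = 9 half-steps
A 6th of 9 semitones is a major 6th
= major 6th


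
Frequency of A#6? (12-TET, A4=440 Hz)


Let's work it out.
f = 440 × 2^(n/12) where n = semitones from A4
A#6: 25 semitones from A4
f = 440 × 2^(25/12)
f = 1864.66 Hz


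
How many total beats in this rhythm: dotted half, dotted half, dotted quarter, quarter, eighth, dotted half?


Solution.
Beat values:
  dotted half = 3 beats
  dotted half = 3 beats
  dotted quarter = 1.5 beats
  quarter = 1 beat
  eighth = 0.5 beats
  dotted half = 3 beats
Sum = 3 + 3 + 1.5 + 1 + 0.5 + 3
= 12 beats


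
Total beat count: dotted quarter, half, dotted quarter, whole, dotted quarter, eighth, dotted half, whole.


Beat values:
  dotted quarter = 1.5 beats
  half = 2 beats
  dotted quarter = 1.5 beats
  whole = 4 beats
  dotted quarter = 1.5 beats
  eighth = 0.5 beats
  dotted half = 3 beats
  whole = 4 beats
Sum = 1.5 + 2 + 1.5 + 4 + 1.5 + 0.5 + 3 + 4
= 18 beats


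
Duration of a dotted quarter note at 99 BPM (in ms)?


One quarter-note beat = 60000 / BPM = 60000 / 99 ms
Dotted quarter note = 3/2 × quarter note
Duration = 3/2 × 60000 / 99 = 90000 / 99
= 909.1 ms


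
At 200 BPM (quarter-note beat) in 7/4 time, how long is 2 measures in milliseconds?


Step by step:
Quarter-note beat duration = 60000 / 200 ms
Beats per measure (7/4) = 7
One measure = 7 × 60000 / 200 = 420000 / 200 ms
2 measures = 2 × 420000 / 200 = 840000 / 200
= 4200.0 ms


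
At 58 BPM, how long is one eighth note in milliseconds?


Working:
One quarter-note beat = 60000 / BPM = 60000 / 58 ms
Eighth note = 1/2 × quarter note
Duration = 1/2 × 60000 / 58 = 30000 / 58
= 517.2 ms


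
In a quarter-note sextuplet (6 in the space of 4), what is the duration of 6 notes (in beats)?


Sextuplet: 6 notes occupy the space of 4 quarter notes
Space = 4 × 1 = 4 beats
Each sextuplet note = 4 / 6 = 2/3 beats
6 notes = 6 × 2/3 = 4
= 4 beats


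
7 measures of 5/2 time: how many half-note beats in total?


Solution.
Time signature 5/2: the bottom number 2 means the half note gets one count
The top number 5 means 5 half-note beats per measure
Total = 5 × 7 measures
= 35 half-note beats


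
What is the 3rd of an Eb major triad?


Working:
Major triad = root + major 3rd (4 semitones) + perfect 5th (7 semitones)
A triad on Eb stacks thirds, so the chord tones use letter names E-G-B
Root: Eb
Major 3rd above Eb: G
Perfect 5th above Eb: Bb
The 3rd = G


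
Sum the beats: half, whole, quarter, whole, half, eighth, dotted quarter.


Reasoning:
Beat values:
  half = 2 beats
  whole = 4 beats
  quarter = 1 beat
  whole = 4 beats
  half = 2 beats
  eighth = 0.5 beats
  dotted quarter = 1.5 beats
Sum = 2 + 4 + 1 + 4 + 2 + 0.5 + 1.5
= 15 beats


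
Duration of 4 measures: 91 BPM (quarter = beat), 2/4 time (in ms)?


Solution.
Quarter-note beat duration = 60000 / 91 ms
Beats per measure (2/4) = 2
One measure = 2 × 60000 / 91 = 120000 / 91 ms
4 measures = 4 × 120000 / 91 = 480000 / 91
= 5274.7 ms


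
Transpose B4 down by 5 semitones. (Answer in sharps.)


Step by step:
B4: chromatic position 11 in octave 4 → absolute = 4×12 + 11 = 59
Transpose down 5: 59 - 5 = 54
54 = 4×12 + 6 → F# in octave 4
Result = F#4


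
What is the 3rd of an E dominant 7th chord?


Reasoning:
Dominant 7th chord = root + major 3rd + perfect 5th + minor 7th
Seventh chords stack in thirds, so the letter names are E-G-B-D
Root: E
Major 3rd above E: G#
Perfect 5th above E: B
Minor 7th above E: D
The 3rd = G#


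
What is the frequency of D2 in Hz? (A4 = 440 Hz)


Let's work it out.
f = 440 × 2^(n/12) where n = semitones from A4
D2: -31 semitones from A4
f = 440 × 2^(-31/12)
f = 73.42 Hz


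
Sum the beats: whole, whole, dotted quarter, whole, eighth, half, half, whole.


Beat values:
  whole = 4 beats
  whole = 4 beats
  dotted quarter = 1.5 beats
  whole = 4 beats
  eighth = 0.5 beats
  half = 2 beats
  half = 2 beats
  whole = 4 beats
Sum = 4 + 4 + 1.5 + 4 + 0.5 + 2 + 2 + 4
= 22 beats


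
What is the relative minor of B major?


Reasoning:
The relative minor shares the major's key signature and starts on its 6th degree
6th degree = a major 6th above the tonic; a major 6th above B is G#
→ relative minor of B major is G# minor
= G# minor


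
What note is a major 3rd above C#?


Solution.
A 3rd spans 3 letter names, so from C we land on E
A major 3rd = 4 semitones above C#
Spell E at that pitch: E#
= E#


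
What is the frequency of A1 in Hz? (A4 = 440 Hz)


Let's work it out.
f = 440 × 2^(n/12) where n = semitones from A4
A1: -36 semitones from A4
f = 440 × 2^(-36/12)
f = 55.00 Hz


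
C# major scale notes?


Reasoning:
Major scale pattern: W-W-H-W-W-W-H (2-2-1-2-2-2-1 semitones)
Starting from C#:
  C# + 2 semitones → D#
  D# + 2 semitones → E#
  E# + 1 semitone → F#
  F# + 2 semitones → G#
  G# + 2 semitones → A#
  A# + 2 semitones → B#
  B# + 1 semitone → C#
Scale = C# D# E# F# G# A# B#


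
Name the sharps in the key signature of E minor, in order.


Solution.
Sharp minor keys follow the circle of fifths: A(0), E(1), B(2), F#(3), C#(4), G#(5), D#(6), A#(7)
E minor has 1 sharp
Order of sharps: F# C# G# D# A# E# B# → first 1: F#
= F#


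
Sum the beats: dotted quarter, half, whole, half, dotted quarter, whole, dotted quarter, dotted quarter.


Let's work it out.
Beat values:
  dotted quarter = 1.5 beats
  half = 2 beats
  whole = 4 beats
  half = 2 beats
  dotted quarter = 1.5 beats
  whole = 4 beats
  dotted quarter = 1.5 beats
  dotted quarter = 1.5 beats
Sum = 1.5 + 2 + 4 + 2 + 1.5 + 4 + 1.5 + 1.5
= 18 beats


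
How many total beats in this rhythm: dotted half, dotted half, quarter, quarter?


Working:
Beat values:
  dotted half = 3 beats
  dotted half = 3 beats
  quarter = 1 beat
  quarter = 1 beat
Sum = 3 + 3 + 1 + 1
= 8 beats
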